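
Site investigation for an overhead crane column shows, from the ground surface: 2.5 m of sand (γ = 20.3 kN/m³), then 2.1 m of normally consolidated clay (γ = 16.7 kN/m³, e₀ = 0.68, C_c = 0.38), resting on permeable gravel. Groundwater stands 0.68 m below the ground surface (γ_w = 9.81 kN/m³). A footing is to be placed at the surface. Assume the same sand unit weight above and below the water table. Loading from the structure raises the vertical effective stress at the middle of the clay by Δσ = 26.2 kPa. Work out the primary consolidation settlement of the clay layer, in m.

S_c ≈ 0.104 m

Mid-depth of clay below the ground surface: z = 2.5 + 2.1/2 = 3.55 m.
Total vertical stress at mid-clay: σ_v = 20.3×2.5 + 16.7×1.05 = 68.285 kPa.
Pore pressure: u = 9.81×(3.55 − 0.68) = 28.155 kPa.
Initial effective stress: σ'_0 = σ_v − u = 68.285 − 28.155 = 40.13 kPa.
Final effective stress: σ'_f = σ'_0 + Δσ = 40.13 + 26.2 = 66.33 kPa.
Normally consolidated clay, so the full stress increment lies on the virgin compression line:
S_c = C_c·H/(1+e₀)·log₁₀(σ'_f/σ'_0) = 0.38×2.1/(1+0.68)×log₁₀(66.33/40.13)
    = 0.475 × 0.21824 = 0.1037 m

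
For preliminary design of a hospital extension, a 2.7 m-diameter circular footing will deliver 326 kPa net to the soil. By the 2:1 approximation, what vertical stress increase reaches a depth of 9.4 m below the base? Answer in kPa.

Δσ_z ≈ 16.2 kPa

By the 2:1 method the load spreads at 1 horizontal : 2 vertical, so at depth z the loaded area has grown by z in each plan dimension:
Δσ ≈ qD²/(D+z)² = 326×2.7²/(2.7+9.4)² = 16.232 kPa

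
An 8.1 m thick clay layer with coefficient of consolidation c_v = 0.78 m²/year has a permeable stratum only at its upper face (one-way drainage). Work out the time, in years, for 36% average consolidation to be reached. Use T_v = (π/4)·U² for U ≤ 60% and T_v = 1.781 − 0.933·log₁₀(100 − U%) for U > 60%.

Drainage path length: H_d = H = 8.1 m (single drainage).
U ≤ 60%: T_v = (π/4)·U² = (π/4)×0.36² = 0.10179.
t = T_v·H_d²/c_v = 0.10179×8.1²/0.78 = 8.562 years.

t ≈ 8.56 years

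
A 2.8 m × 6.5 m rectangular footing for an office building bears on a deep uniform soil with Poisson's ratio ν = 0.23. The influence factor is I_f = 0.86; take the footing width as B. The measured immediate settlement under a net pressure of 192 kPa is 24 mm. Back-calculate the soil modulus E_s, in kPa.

S_e = q·B·(1−ν²)/E_s · I_f  ⇒  E_s = q·B·(1−ν²)·I_f / S_e.
E_s = 192 × 2.8 × 0.9471 × 0.86 / 0.024 = 18240 kPa

E_s ≈ 18200 kPa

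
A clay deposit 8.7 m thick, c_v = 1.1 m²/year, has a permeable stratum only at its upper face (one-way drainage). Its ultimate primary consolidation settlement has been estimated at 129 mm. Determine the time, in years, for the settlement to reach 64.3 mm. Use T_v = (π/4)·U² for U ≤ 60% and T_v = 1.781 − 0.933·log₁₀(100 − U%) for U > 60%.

Drainage path length: H_d = H = 8.7 m (single drainage).
U = S(t)/S_ult = 64.3/129 = 0.4984.
U ≤ 60%: T_v = (π/4)·U² = (π/4)×0.49845² = 0.19513.
t = T_v·H_d²/c_v = 0.19513×8.7²/1.1 = 13.43 years.

t ≈ 13.4 years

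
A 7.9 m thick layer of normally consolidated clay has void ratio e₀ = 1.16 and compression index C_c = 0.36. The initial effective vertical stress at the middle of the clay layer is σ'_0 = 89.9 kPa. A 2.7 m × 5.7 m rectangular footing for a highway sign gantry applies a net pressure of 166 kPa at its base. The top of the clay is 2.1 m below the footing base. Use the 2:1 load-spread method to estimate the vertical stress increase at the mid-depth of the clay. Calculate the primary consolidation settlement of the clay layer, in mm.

S_c ≈ 140 mm

Mid-depth of clay below the footing base: z = 2.1 + 7.9/2 = 6.05 m.
Stress increase at mid-clay by the 2:1 spreading method:
Δσ = qBL/((B+z)(L+z)) = 166×2.7×5.7/((2.7+6.05)(5.7+6.05)) = 24.849 kPa
Final effective stress: σ'_f = σ'_0 + Δσ = 89.9 + 24.849 = 114.75 kPa.
Normally consolidated clay, so the full stress increment lies on the virgin compression line:
S_c = C_c·H/(1+e₀)·log₁₀(σ'_f/σ'_0) = 0.36×7.9/(1+1.16)×log₁₀(114.75/89.9)
    = 1.3167 × 0.10599 = 0.1396 m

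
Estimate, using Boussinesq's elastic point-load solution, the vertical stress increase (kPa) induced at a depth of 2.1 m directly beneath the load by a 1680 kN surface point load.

Δσ_z ≈ 182 kPa

Boussinesq vertical stress below a point load on an elastic half-space:
Δσ_z = 3P/(2πz²) · [1 + (r/z)²]^(−5/2)
r/z = 0/2.1 = 0; [1+(r/z)²]^(−5/2) = 1.
Δσ_z = 3×1680/(2π×2.1²) × 1 = 181.89 × 1 = 181.9 kPa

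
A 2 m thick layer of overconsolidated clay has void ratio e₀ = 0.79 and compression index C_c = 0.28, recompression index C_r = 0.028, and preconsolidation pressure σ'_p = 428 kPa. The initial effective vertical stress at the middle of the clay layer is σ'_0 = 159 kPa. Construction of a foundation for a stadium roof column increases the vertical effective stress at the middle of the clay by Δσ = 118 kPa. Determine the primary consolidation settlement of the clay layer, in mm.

S_c ≈ 7.54 mm

Final effective stress: σ'_f = 159 + 118 = 277 kPa.
σ'_f = 277 ≤ σ'_p = 428 kPa, so the clay remains overconsolidated and only the recompression index applies:
S_c = C_r·H/(1+e₀)·log₁₀(σ'_f/σ'_0) = 0.028×2/1.79×log₁₀(277/159)
    = 0.031284 × 0.24108 = 0.007542 m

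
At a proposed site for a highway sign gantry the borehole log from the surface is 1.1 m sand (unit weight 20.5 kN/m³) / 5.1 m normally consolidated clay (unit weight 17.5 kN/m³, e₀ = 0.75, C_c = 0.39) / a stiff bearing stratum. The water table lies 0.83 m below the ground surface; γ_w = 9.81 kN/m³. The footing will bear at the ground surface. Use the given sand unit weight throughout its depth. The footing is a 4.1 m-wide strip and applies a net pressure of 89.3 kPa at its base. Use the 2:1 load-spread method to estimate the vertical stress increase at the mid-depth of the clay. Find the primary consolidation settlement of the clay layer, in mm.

Mid-depth of clay below the ground surface: z = 1.1 + 5.1/2 = 3.65 m.
Total vertical stress at mid-clay: σ_v = 20.5×1.1 + 17.5×2.55 = 67.175 kPa.
Pore pressure: u = 9.81×(3.65 − 0.83) = 27.664 kPa.
Initial effective stress: σ'_0 = σ_v − u = 67.175 − 27.664 = 39.511 kPa.
Stress increase at mid-clay by the 2:1 spreading method:
Δσ = qB/(B+z) = 89.3×4.1/(4.1+3.65) = 47.243 kPa
Final effective stress: σ'_f = σ'_0 + Δσ = 39.511 + 47.243 = 86.754 kPa.
Normally consolidated clay, so the full stress increment lies on the virgin compression line:
S_c = C_c·H/(1+e₀)·log₁₀(σ'_f/σ'_0) = 0.39×5.1/(1+0.75)×log₁₀(86.754/39.511)
    = 1.1366 × 0.34157 = 0.3882 m

S_c ≈ 388 mm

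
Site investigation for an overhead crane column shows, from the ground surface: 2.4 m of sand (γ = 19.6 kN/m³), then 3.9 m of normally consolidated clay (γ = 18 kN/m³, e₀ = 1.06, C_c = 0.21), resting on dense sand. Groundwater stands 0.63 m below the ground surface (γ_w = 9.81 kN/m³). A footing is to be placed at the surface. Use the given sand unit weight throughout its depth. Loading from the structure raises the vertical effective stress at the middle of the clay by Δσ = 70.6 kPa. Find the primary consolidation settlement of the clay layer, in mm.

S_c ≈ 161 mm

Mid-depth of clay below the ground surface: z = 2.4 + 3.9/2 = 4.35 m.
Total vertical stress at mid-clay: σ_v = 19.6×2.4 + 18×1.95 = 82.14 kPa.
Pore pressure: u = 9.81×(4.35 − 0.63) = 36.493 kPa.
Initial effective stress: σ'_0 = σ_v − u = 82.14 − 36.493 = 45.647 kPa.
Final effective stress: σ'_f = σ'_0 + Δσ = 45.647 + 70.6 = 116.25 kPa.
Normally consolidated clay, so the full stress increment lies on the virgin compression line:
S_c = C_c·H/(1+e₀)·log₁₀(σ'_f/σ'_0) = 0.21×3.9/(1+1.06)×log₁₀(116.25/45.647)
    = 0.39757 × 0.40598 = 0.1614 m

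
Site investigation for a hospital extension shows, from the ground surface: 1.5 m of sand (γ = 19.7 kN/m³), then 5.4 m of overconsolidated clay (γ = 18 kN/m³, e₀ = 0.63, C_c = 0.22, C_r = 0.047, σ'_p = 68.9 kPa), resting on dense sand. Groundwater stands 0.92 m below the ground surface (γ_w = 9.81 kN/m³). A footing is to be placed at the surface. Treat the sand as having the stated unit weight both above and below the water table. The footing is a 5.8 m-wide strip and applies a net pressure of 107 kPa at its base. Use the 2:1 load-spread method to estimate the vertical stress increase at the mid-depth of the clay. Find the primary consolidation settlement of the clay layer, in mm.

S_c ≈ 170 mm

Mid-depth of clay below the ground surface: z = 1.5 + 5.4/2 = 4.2 m.
Total vertical stress at mid-clay: σ_v = 19.7×1.5 + 18×2.7 = 78.15 kPa.
Pore pressure: u = 9.81×(4.2 − 0.92) = 32.177 kPa.
Initial effective stress: σ'_0 = σ_v − u = 78.15 − 32.177 = 45.973 kPa.
Stress increase at mid-clay by the 2:1 spreading method:
Δσ = qB/(B+z) = 107×5.8/(5.8+4.2) = 62.06 kPa
Final effective stress: σ'_f = 45.973 + 62.06 = 108.03 kPa.
σ'_f = 108.03 > σ'_p = 68.9 kPa, so the stress path crosses the preconsolidation pressure — recompression up to σ'_p, then virgin compression beyond:
S_c = H/(1+e₀)·[C_r·log₁₀(σ'_p/σ'_0) + C_c·log₁₀(σ'_f/σ'_p)]
    = 5.4/1.63 × [0.047×log₁₀(68.9/45.973) + 0.22×log₁₀(108.03/68.9)]
    = 3.3129 × [0.0082587 + 0.042972] = 0.1697 m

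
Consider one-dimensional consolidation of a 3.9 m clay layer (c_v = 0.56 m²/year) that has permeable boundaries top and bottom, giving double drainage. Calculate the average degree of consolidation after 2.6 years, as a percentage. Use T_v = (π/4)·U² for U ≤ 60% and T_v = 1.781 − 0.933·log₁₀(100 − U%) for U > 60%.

Drainage path length: H_d = H/2 = 1.95 m (double drainage).
T_v = c_v·t/H_d² = 0.56×2.6/1.95² = 0.38291.
T_v = 0.38291 corresponds to the U > 60% branch:
U = 1 − 10^((1.781 − T_v)/0.933)/100 = 0.6849

U ≈ 68.5 %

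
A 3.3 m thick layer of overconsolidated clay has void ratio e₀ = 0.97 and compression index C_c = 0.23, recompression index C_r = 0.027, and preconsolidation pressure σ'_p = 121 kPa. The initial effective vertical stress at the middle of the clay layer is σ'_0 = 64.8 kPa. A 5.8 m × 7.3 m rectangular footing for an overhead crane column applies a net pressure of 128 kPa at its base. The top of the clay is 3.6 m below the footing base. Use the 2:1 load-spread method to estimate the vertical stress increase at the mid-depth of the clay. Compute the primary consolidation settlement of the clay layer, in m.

S_c ≈ 0.00927 m

Mid-depth of clay below the footing base: z = 3.6 + 3.3/2 = 5.25 m.
Stress increase at mid-clay by the 2:1 spreading method:
Δσ = qBL/((B+z)(L+z)) = 128×5.8×7.3/((5.8+5.25)(7.3+5.25)) = 39.08 kPa
Final effective stress: σ'_f = 64.8 + 39.08 = 103.88 kPa.
σ'_f = 103.88 ≤ σ'_p = 121 kPa, so the clay remains overconsolidated and only the recompression index applies:
S_c = C_r·H/(1+e₀)·log₁₀(σ'_f/σ'_0) = 0.027×3.3/1.97×log₁₀(103.88/64.8)
    = 0.045228 × 0.20496 = 0.00927 m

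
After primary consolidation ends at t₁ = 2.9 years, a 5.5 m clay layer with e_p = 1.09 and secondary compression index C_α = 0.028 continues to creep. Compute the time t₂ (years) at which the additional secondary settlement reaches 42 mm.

S_s = C_α·H/(1+e_p)·log₁₀(t₂/t₁) ⇒ log₁₀(t₂/t₁) = S_s·(1+e_p)/(C_α·H).
log₁₀(t₂/t₁) = 0.042 × (1+1.09) / (0.028×5.5) = 0.57
t₂ = t₁ × 10^0.57 = 2.9 × 3.715 = 10.77 years

t₂ ≈ 10.8 years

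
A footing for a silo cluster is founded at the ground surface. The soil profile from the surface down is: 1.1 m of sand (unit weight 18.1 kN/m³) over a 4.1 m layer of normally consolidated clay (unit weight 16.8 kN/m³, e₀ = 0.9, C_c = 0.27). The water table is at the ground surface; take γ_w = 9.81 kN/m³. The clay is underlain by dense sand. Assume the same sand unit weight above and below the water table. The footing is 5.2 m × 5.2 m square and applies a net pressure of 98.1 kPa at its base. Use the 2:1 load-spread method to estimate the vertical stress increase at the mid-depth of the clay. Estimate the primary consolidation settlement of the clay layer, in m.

S_c ≈ 0.244 m

Mid-depth of clay below the ground surface: z = 1.1 + 4.1/2 = 3.15 m.
Total vertical stress at mid-clay: σ_v = 18.1×1.1 + 16.8×2.05 = 54.35 kPa.
Pore pressure: u = 9.81×(3.15 − 0) = 30.902 kPa.
Initial effective stress: σ'_0 = σ_v − u = 54.35 − 30.902 = 23.448 kPa.
Stress increase at mid-clay by the 2:1 spreading method:
Δσ = qBL/((B+z)(L+z)) = 98.1×5.2×5.2/((5.2+3.15)(5.2+3.15)) = 38.045 kPa
Final effective stress: σ'_f = σ'_0 + Δσ = 23.448 + 38.045 = 61.493 kPa.
Normally consolidated clay, so the full stress increment lies on the virgin compression line:
S_c = C_c·H/(1+e₀)·log₁₀(σ'_f/σ'_0) = 0.27×4.1/(1+0.9)×log₁₀(61.493/23.448)
    = 0.58263 × 0.41872 = 0.244 m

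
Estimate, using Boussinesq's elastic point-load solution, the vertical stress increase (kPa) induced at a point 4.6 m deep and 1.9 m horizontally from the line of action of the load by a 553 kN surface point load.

Boussinesq vertical stress below a point load on an elastic half-space:
Δσ_z = 3P/(2πz²) · [1 + (r/z)²]^(−5/2)
r/z = 1.9/4.6 = 0.41304; [1+(r/z)²]^(−5/2) = 0.67449.
Δσ_z = 3×553/(2π×4.6²) × 0.67449 = 12.478 × 0.67449 = 8.416 kPa

Δσ_z ≈ 8.42 kPa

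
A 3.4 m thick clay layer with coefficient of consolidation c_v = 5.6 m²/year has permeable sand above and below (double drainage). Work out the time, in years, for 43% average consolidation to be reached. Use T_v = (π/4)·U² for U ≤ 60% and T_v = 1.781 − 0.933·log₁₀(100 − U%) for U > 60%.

Drainage path length: H_d = H/2 = 1.7 m (double drainage).
U ≤ 60%: T_v = (π/4)·U² = (π/4)×0.43² = 0.14522.
t = T_v·H_d²/c_v = 0.14522×1.7²/5.6 = 0.07494 years.

t ≈ 0.0749 years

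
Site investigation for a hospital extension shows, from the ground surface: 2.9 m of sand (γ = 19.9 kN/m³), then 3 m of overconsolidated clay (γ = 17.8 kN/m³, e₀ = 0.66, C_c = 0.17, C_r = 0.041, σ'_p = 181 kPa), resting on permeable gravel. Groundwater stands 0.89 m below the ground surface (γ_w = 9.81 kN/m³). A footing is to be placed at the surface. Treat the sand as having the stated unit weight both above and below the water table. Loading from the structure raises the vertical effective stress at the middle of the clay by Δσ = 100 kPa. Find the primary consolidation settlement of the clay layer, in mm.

Mid-depth of clay below the ground surface: z = 2.9 + 3/2 = 4.4 m.
Total vertical stress at mid-clay: σ_v = 19.9×2.9 + 17.8×1.5 = 84.41 kPa.
Pore pressure: u = 9.81×(4.4 − 0.89) = 34.433 kPa.
Initial effective stress: σ'_0 = σ_v − u = 84.41 − 34.433 = 49.977 kPa.
Final effective stress: σ'_f = 49.977 + 100 = 149.98 kPa.
σ'_f = 149.98 ≤ σ'_p = 181 kPa, so the clay remains overconsolidated and only the recompression index applies:
S_c = C_r·H/(1+e₀)·log₁₀(σ'_f/σ'_0) = 0.041×3/1.66×log₁₀(149.98/49.977)
    = 0.074095 × 0.47726 = 0.03536 m

S_c ≈ 35.4 mm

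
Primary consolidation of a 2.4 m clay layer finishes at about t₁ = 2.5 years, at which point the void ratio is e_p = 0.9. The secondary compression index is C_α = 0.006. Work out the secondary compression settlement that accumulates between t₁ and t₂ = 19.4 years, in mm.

S_s ≈ 6.74 mm

Secondary compression: S_s = C_α·H/(1+e_p)·log₁₀(t₂/t₁)
S_s = 0.006×2.4/(1+0.9)×log₁₀(19.4/2.5)
    = 0.007579 × 0.8899 = 0.006744 m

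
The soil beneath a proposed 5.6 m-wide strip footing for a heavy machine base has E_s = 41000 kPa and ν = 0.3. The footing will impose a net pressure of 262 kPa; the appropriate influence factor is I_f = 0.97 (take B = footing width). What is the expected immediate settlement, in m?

Immediate (elastic) settlement: S_e = q·B·(1−ν²)/E_s · I_f.
S_e = 262 × 5.6 × (1 − 0.3²) / 41000 × 0.97
    = 262 × 5.6 × 0.91 / 41000 × 0.97
    = 0.03159 m

S_e ≈ 0.0316 m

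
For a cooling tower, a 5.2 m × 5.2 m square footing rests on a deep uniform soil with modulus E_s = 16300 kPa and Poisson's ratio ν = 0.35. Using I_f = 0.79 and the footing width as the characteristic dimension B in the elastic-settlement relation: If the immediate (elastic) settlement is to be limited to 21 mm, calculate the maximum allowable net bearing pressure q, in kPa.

q ≈ 95 kPa

S_e = q·B·(1−ν²)/E_s · I_f  ⇒  q = S_e·E_s / (B·(1−ν²)·I_f).
q = 0.021 × 16300 / (5.2 × 0.8775 × 0.79) = 94.96 kPa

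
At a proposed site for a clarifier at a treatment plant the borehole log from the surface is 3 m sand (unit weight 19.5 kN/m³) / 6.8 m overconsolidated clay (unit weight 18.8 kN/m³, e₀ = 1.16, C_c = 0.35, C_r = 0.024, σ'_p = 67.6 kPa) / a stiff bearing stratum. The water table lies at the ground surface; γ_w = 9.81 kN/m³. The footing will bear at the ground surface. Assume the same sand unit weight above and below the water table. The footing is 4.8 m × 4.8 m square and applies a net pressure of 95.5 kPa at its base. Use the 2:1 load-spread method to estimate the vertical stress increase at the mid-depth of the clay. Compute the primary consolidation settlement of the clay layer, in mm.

Mid-depth of clay below the ground surface: z = 3 + 6.8/2 = 6.4 m.
Total vertical stress at mid-clay: σ_v = 19.5×3 + 18.8×3.4 = 122.42 kPa.
Pore pressure: u = 9.81×(6.4 − 0) = 62.784 kPa.
Initial effective stress: σ'_0 = σ_v − u = 122.42 − 62.784 = 59.636 kPa.
Stress increase at mid-clay by the 2:1 spreading method:
Δσ = qBL/((B+z)(L+z)) = 95.5×4.8×4.8/((4.8+6.4)(4.8+6.4)) = 17.541 kPa
Final effective stress: σ'_f = 59.636 + 17.541 = 77.177 kPa.
σ'_f = 77.177 > σ'_p = 67.6 kPa, so the stress path crosses the preconsolidation pressure — recompression up to σ'_p, then virgin compression beyond:
S_c = H/(1+e₀)·[C_r·log₁₀(σ'_p/σ'_0) + C_c·log₁₀(σ'_f/σ'_p)]
    = 6.8/2.16 × [0.024×log₁₀(67.6/59.636) + 0.35×log₁₀(77.177/67.6)]
    = 3.1481 × [0.0013065 + 0.020139] = 0.06751 m

S_c ≈ 67.5 mm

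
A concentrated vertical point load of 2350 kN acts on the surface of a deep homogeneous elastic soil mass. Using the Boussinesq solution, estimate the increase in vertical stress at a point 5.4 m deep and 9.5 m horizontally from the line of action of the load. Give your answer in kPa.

Δσ_z ≈ 1.13 kPa

Boussinesq vertical stress below a point load on an elastic half-space:
Δσ_z = 3P/(2πz²) · [1 + (r/z)²]^(−5/2)
r/z = 9.5/5.4 = 1.7593; [1+(r/z)²]^(−5/2) = 0.029469.
Δσ_z = 3×2350/(2π×5.4²) × 0.029469 = 38.479 × 0.029469 = 1.134 kPa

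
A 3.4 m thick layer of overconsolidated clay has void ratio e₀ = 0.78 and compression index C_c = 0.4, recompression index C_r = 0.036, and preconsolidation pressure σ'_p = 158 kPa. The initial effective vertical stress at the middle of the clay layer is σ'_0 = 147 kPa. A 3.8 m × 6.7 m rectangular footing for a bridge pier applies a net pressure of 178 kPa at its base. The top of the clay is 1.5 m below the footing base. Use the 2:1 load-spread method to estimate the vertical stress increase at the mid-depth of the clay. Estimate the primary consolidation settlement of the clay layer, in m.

S_c ≈ 0.1 m

Mid-depth of clay below the footing base: z = 1.5 + 3.4/2 = 3.2 m.
Stress increase at mid-clay by the 2:1 spreading method:
Δσ = qBL/((B+z)(L+z)) = 178×3.8×6.7/((3.8+3.2)(6.7+3.2)) = 65.395 kPa
Final effective stress: σ'_f = 147 + 65.395 = 212.39 kPa.
σ'_f = 212.39 > σ'_p = 158 kPa, so the stress path crosses the preconsolidation pressure — recompression up to σ'_p, then virgin compression beyond:
S_c = H/(1+e₀)·[C_r·log₁₀(σ'_p/σ'_0) + C_c·log₁₀(σ'_f/σ'_p)]
    = 3.4/1.78 × [0.036×log₁₀(158/147) + 0.4×log₁₀(212.39/158)]
    = 1.9101 × [0.0011282 + 0.051391] = 0.1003 m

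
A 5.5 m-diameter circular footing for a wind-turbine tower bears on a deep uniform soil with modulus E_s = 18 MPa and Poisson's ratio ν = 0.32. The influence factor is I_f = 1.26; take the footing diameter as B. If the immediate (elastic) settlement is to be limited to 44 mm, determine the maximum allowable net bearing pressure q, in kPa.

E_s = 18 MPa = 18000 kPa.
S_e = q·B·(1−ν²)/E_s · I_f  ⇒  q = S_e·E_s / (B·(1−ν²)·I_f).
q = 0.044 × 18000 / (5.5 × 0.8976 × 1.26) = 127.3 kPa

q ≈ 127 kPa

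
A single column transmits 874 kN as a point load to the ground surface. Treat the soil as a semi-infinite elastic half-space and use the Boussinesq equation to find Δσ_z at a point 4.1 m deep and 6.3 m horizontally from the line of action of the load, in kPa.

Boussinesq vertical stress below a point load on an elastic half-space:
Δσ_z = 3P/(2πz²) · [1 + (r/z)²]^(−5/2)
r/z = 6.3/4.1 = 1.5366; [1+(r/z)²]^(−5/2) = 0.048283.
Δσ_z = 3×874/(2π×4.1²) × 0.048283 = 24.825 × 0.048283 = 1.199 kPa

Δσ_z ≈ 1.2 kPa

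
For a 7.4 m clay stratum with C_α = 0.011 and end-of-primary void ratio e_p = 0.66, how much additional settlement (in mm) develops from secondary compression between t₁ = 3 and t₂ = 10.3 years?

S_s ≈ 26.3 mm

Secondary compression: S_s = C_α·H/(1+e_p)·log₁₀(t₂/t₁)
S_s = 0.011×7.4/(1+0.66)×log₁₀(10.3/3)
    = 0.04904 × 0.5357 = 0.02627 m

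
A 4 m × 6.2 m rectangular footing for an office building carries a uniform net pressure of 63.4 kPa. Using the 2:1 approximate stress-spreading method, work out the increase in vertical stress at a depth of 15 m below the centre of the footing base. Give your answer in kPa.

Δσ_z ≈ 3.9 kPa

By the 2:1 method the load spreads at 1 horizontal : 2 vertical, so at depth z the loaded area has grown by z in each plan dimension:
Δσ = qBL/((B+z)(L+z)) = 63.4×4×6.2/((4+15)(6.2+15)) = 3.9035 kPa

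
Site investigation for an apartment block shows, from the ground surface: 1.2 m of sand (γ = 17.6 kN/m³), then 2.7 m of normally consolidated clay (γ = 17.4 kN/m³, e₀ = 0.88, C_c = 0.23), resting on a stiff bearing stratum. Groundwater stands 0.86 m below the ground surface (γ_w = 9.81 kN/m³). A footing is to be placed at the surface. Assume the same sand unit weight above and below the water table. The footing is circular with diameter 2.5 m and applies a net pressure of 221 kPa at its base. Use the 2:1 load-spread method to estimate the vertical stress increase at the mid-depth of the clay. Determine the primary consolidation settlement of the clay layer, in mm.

Mid-depth of clay below the ground surface: z = 1.2 + 2.7/2 = 2.55 m.
Total vertical stress at mid-clay: σ_v = 17.6×1.2 + 17.4×1.35 = 44.61 kPa.
Pore pressure: u = 9.81×(2.55 − 0.86) = 16.579 kPa.
Initial effective stress: σ'_0 = σ_v − u = 44.61 − 16.579 = 28.031 kPa.
Stress increase at mid-clay by the 2:1 spreading method:
Δσ ≈ qD²/(D+z)² = 221×2.5²/(2.5+2.55)² = 54.161 kPa
Final effective stress: σ'_f = σ'_0 + Δσ = 28.031 + 54.161 = 82.192 kPa.
Normally consolidated clay, so the full stress increment lies on the virgin compression line:
S_c = C_c·H/(1+e₀)·log₁₀(σ'_f/σ'_0) = 0.23×2.7/(1+0.88)×log₁₀(82.192/28.031)
    = 0.33032 × 0.46719 = 0.1543 m

S_c ≈ 154 mm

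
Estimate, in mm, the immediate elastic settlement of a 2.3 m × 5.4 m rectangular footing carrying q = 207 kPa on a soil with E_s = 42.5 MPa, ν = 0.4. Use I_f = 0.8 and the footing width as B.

S_e ≈ 7.53 mm

Immediate (elastic) settlement: S_e = q·B·(1−ν²)/E_s · I_f.
E_s = 42.5 MPa = 42500 kPa.
S_e = 207 × 2.3 × (1 − 0.4²) / 42500 × 0.8
    = 207 × 2.3 × 0.84 / 42500 × 0.8
    = 0.007528 m = 7.528 mm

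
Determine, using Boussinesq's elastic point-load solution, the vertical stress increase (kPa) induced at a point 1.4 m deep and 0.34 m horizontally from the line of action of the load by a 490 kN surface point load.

Δσ_z ≈ 103 kPa

Boussinesq vertical stress below a point load on an elastic half-space:
Δσ_z = 3P/(2πz²) · [1 + (r/z)²]^(−5/2)
r/z = 0.34/1.4 = 0.24286; [1+(r/z)²]^(−5/2) = 0.86652.
Δσ_z = 3×490/(2π×1.4²) × 0.86652 = 119.37 × 0.86652 = 103.4 kPa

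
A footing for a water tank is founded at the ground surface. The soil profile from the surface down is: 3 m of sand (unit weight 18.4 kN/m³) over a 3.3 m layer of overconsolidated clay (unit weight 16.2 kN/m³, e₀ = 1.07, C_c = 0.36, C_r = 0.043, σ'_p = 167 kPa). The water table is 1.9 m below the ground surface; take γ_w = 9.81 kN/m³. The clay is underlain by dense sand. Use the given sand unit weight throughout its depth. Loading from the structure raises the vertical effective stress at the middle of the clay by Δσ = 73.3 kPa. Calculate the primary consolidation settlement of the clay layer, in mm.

Mid-depth of clay below the ground surface: z = 3 + 3.3/2 = 4.65 m.
Total vertical stress at mid-clay: σ_v = 18.4×3 + 16.2×1.65 = 81.93 kPa.
Pore pressure: u = 9.81×(4.65 − 1.9) = 26.978 kPa.
Initial effective stress: σ'_0 = σ_v − u = 81.93 − 26.978 = 54.952 kPa.
Final effective stress: σ'_f = 54.952 + 73.3 = 128.25 kPa.
σ'_f = 128.25 ≤ σ'_p = 167 kPa, so the clay remains overconsolidated and only the recompression index applies:
S_c = C_r·H/(1+e₀)·log₁₀(σ'_f/σ'_0) = 0.043×3.3/2.07×log₁₀(128.25/54.952)
    = 0.068551 × 0.36807 = 0.02523 m

S_c ≈ 25.2 mm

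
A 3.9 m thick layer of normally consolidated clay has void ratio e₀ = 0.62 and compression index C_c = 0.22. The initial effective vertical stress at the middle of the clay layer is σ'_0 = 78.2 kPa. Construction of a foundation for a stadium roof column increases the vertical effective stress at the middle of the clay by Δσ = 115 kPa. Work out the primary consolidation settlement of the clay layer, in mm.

S_c ≈ 208 mm

Final effective stress: σ'_f = σ'_0 + Δσ = 78.2 + 115 = 193.2 kPa.
Normally consolidated clay, so the full stress increment lies on the virgin compression line:
S_c = C_c·H/(1+e₀)·log₁₀(σ'_f/σ'_0) = 0.22×3.9/(1+0.62)×log₁₀(193.2/78.2)
    = 0.52963 × 0.3928 = 0.208 m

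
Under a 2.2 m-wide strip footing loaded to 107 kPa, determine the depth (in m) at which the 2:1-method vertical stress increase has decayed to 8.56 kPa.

2:1 spreading — at depth z the loaded area has grown by z in each plan dimension:
qB/(B+z) = Δσ_z ⇒ z = qB/Δσ_z − B = 107×2.2/8.56 − 2.2 = 25.3 m

z ≈ 25.3 m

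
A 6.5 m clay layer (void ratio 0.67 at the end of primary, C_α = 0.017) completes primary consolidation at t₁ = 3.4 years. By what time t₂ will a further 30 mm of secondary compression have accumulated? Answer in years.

t₂ ≈ 9.66 years

S_s = C_α·H/(1+e_p)·log₁₀(t₂/t₁) ⇒ log₁₀(t₂/t₁) = S_s·(1+e_p)/(C_α·H).
log₁₀(t₂/t₁) = 0.03 × (1+0.67) / (0.017×6.5) = 0.4534
t₂ = t₁ × 10^0.4534 = 3.4 × 2.84 = 9.658 years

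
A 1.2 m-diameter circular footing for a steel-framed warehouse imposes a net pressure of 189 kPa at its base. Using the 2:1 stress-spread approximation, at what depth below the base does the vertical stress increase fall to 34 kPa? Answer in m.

2:1 spreading — at depth z the loaded area has grown by z in each plan dimension:
qD²/(D+z)² = Δσ_z ⇒ z = D(√(q/Δσ_z) − 1) = 1.2×(√(189/34) − 1) = 1.629 m

z ≈ 1.63 m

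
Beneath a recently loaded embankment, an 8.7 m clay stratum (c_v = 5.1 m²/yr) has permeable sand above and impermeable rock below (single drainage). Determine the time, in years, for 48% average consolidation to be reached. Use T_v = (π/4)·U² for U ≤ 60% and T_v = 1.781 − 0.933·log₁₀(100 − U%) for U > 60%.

Drainage path length: H_d = H = 8.7 m (single drainage).
U ≤ 60%: T_v = (π/4)·U² = (π/4)×0.48² = 0.18096.
t = T_v·H_d²/c_v = 0.18096×8.7²/5.1 = 2.686 years.

t ≈ 2.69 years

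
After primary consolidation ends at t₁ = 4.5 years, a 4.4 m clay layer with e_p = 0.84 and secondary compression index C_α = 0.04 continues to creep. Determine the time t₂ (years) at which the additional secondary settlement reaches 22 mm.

S_s = C_α·H/(1+e_p)·log₁₀(t₂/t₁) ⇒ log₁₀(t₂/t₁) = S_s·(1+e_p)/(C_α·H).
log₁₀(t₂/t₁) = 0.022 × (1+0.84) / (0.04×4.4) = 0.23
t₂ = t₁ × 10^0.23 = 4.5 × 1.698 = 7.642 years

t₂ ≈ 7.64 years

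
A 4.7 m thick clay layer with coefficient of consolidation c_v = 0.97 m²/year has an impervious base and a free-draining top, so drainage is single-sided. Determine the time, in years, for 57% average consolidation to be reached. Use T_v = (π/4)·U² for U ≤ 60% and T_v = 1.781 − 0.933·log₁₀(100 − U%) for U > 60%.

t ≈ 5.81 years

Drainage path length: H_d = H = 4.7 m (single drainage).
U ≤ 60%: T_v = (π/4)·U² = (π/4)×0.57² = 0.25518.
t = T_v·H_d²/c_v = 0.25518×4.7²/0.97 = 5.811 years.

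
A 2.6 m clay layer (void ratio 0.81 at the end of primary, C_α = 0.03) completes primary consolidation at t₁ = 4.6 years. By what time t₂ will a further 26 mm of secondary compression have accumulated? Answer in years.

t₂ ≈ 18.5 years

S_s = C_α·H/(1+e_p)·log₁₀(t₂/t₁) ⇒ log₁₀(t₂/t₁) = S_s·(1+e_p)/(C_α·H).
log₁₀(t₂/t₁) = 0.026 × (1+0.81) / (0.03×2.6) = 0.6033
t₂ = t₁ × 10^0.6033 = 4.6 × 4.012 = 18.45 years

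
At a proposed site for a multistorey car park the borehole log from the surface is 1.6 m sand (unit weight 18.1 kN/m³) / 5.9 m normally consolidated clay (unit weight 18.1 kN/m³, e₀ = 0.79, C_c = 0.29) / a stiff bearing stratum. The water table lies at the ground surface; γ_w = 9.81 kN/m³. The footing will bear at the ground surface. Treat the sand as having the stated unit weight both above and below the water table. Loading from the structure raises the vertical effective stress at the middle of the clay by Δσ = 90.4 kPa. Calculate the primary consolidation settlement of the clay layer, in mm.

S_c ≈ 508 mm

Mid-depth of clay below the ground surface: z = 1.6 + 5.9/2 = 4.55 m.
Total vertical stress at mid-clay: σ_v = 18.1×1.6 + 18.1×2.95 = 82.355 kPa.
Pore pressure: u = 9.81×(4.55 − 0) = 44.636 kPa.
Initial effective stress: σ'_0 = σ_v − u = 82.355 − 44.636 = 37.719 kPa.
Final effective stress: σ'_f = σ'_0 + Δσ = 37.719 + 90.4 = 128.12 kPa.
Normally consolidated clay, so the full stress increment lies on the virgin compression line:
S_c = C_c·H/(1+e₀)·log₁₀(σ'_f/σ'_0) = 0.29×5.9/(1+0.79)×log₁₀(128.12/37.719)
    = 0.95587 × 0.53106 = 0.5076 m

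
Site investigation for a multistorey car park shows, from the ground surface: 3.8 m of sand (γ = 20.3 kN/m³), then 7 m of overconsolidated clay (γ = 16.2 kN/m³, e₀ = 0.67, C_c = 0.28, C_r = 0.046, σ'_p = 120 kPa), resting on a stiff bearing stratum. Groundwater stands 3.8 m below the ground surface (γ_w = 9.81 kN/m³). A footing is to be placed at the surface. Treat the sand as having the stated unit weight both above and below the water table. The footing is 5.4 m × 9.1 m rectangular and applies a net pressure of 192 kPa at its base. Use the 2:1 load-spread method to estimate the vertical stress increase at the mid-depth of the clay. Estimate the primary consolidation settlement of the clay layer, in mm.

Mid-depth of clay below the ground surface: z = 3.8 + 7/2 = 7.3 m.
Total vertical stress at mid-clay: σ_v = 20.3×3.8 + 16.2×3.5 = 133.84 kPa.
Pore pressure: u = 9.81×(7.3 − 3.8) = 34.335 kPa.
Initial effective stress: σ'_0 = σ_v − u = 133.84 − 34.335 = 99.505 kPa.
Stress increase at mid-clay by the 2:1 spreading method:
Δσ = qBL/((B+z)(L+z)) = 192×5.4×9.1/((5.4+7.3)(9.1+7.3)) = 45.299 kPa
Final effective stress: σ'_f = 99.505 + 45.299 = 144.8 kPa.
σ'_f = 144.8 > σ'_p = 120 kPa, so the stress path crosses the preconsolidation pressure — recompression up to σ'_p, then virgin compression beyond:
S_c = H/(1+e₀)·[C_r·log₁₀(σ'_p/σ'_0) + C_c·log₁₀(σ'_f/σ'_p)]
    = 7/1.67 × [0.046×log₁₀(120/99.505) + 0.28×log₁₀(144.8/120)]
    = 4.1916 × [0.0037415 + 0.022844] = 0.1114 m

S_c ≈ 111 mm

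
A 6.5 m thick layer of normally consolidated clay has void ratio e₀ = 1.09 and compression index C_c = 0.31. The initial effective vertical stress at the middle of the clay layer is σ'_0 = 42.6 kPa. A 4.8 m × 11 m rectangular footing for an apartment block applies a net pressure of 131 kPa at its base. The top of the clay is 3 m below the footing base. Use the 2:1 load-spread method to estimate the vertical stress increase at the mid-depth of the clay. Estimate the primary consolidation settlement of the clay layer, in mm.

S_c ≈ 258 mm

Mid-depth of clay below the footing base: z = 3 + 6.5/2 = 6.25 m.
Stress increase at mid-clay by the 2:1 spreading method:
Δσ = qBL/((B+z)(L+z)) = 131×4.8×11/((4.8+6.25)(11+6.25)) = 36.287 kPa
Final effective stress: σ'_f = σ'_0 + Δσ = 42.6 + 36.287 = 78.887 kPa.
Normally consolidated clay, so the full stress increment lies on the virgin compression line:
S_c = C_c·H/(1+e₀)·log₁₀(σ'_f/σ'_0) = 0.31×6.5/(1+1.09)×log₁₀(78.887/42.6)
    = 0.96411 × 0.2676 = 0.258 m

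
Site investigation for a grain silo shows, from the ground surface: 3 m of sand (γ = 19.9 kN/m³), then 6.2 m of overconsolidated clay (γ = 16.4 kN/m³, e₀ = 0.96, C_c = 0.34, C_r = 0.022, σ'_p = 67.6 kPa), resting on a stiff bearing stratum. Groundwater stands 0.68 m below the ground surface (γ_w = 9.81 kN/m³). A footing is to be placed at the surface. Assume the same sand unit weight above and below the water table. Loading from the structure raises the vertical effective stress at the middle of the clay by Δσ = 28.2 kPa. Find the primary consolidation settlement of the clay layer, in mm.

Mid-depth of clay below the ground surface: z = 3 + 6.2/2 = 6.1 m.
Total vertical stress at mid-clay: σ_v = 19.9×3 + 16.4×3.1 = 110.54 kPa.
Pore pressure: u = 9.81×(6.1 − 0.68) = 53.17 kPa.
Initial effective stress: σ'_0 = σ_v − u = 110.54 − 53.17 = 57.37 kPa.
Final effective stress: σ'_f = 57.37 + 28.2 = 85.57 kPa.
σ'_f = 85.57 > σ'_p = 67.6 kPa, so the stress path crosses the preconsolidation pressure — recompression up to σ'_p, then virgin compression beyond:
S_c = H/(1+e₀)·[C_r·log₁₀(σ'_p/σ'_0) + C_c·log₁₀(σ'_f/σ'_p)]
    = 6.2/1.96 × [0.022×log₁₀(67.6/57.37) + 0.34×log₁₀(85.57/67.6)]
    = 3.1633 × [0.0015678 + 0.034807] = 0.1151 m

S_c ≈ 115 mm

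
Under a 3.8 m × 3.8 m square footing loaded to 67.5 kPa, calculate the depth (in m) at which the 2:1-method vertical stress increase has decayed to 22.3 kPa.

z ≈ 2.81 m

2:1 spreading — at depth z the loaded area has grown by z in each plan dimension:
qB²/(B+z)² = Δσ_z ⇒ z = B(√(q/Δσ_z) − 1) = 3.8×(√(67.5/22.3) − 1) = 2.811 m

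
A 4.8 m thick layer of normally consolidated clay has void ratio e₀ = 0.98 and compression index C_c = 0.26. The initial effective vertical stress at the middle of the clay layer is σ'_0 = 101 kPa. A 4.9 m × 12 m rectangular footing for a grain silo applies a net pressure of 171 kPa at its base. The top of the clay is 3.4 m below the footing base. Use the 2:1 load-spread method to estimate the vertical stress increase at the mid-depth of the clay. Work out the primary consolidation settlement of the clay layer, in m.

S_c ≈ 0.115 m

Mid-depth of clay below the footing base: z = 3.4 + 4.8/2 = 5.8 m.
Stress increase at mid-clay by the 2:1 spreading method:
Δσ = qBL/((B+z)(L+z)) = 171×4.9×12/((4.9+5.8)(12+5.8)) = 52.792 kPa
Final effective stress: σ'_f = σ'_0 + Δσ = 101 + 52.792 = 153.79 kPa.
Normally consolidated clay, so the full stress increment lies on the virgin compression line:
S_c = C_c·H/(1+e₀)·log₁₀(σ'_f/σ'_0) = 0.26×4.8/(1+0.98)×log₁₀(153.79/101)
    = 0.6303 × 0.18261 = 0.1151 m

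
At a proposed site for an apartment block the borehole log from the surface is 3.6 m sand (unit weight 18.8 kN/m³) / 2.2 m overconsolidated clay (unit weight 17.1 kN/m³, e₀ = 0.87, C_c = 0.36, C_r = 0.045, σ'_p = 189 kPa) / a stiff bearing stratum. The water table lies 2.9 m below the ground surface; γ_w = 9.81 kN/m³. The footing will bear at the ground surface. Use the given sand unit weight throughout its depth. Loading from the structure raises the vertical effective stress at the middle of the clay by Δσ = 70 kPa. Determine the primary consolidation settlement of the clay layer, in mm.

Mid-depth of clay below the ground surface: z = 3.6 + 2.2/2 = 4.7 m.
Total vertical stress at mid-clay: σ_v = 18.8×3.6 + 17.1×1.1 = 86.49 kPa.
Pore pressure: u = 9.81×(4.7 − 2.9) = 17.658 kPa.
Initial effective stress: σ'_0 = σ_v − u = 86.49 − 17.658 = 68.832 kPa.
Final effective stress: σ'_f = 68.832 + 70 = 138.83 kPa.
σ'_f = 138.83 ≤ σ'_p = 189 kPa, so the clay remains overconsolidated and only the recompression index applies:
S_c = C_r·H/(1+e₀)·log₁₀(σ'_f/σ'_0) = 0.045×2.2/1.87×log₁₀(138.83/68.832)
    = 0.052943 × 0.30469 = 0.01613 m

S_c ≈ 16.1 mm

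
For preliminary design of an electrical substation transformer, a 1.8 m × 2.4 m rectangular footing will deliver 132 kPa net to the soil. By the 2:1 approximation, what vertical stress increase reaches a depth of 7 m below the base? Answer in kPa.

By the 2:1 method the load spreads at 1 horizontal : 2 vertical, so at depth z the loaded area has grown by z in each plan dimension:
Δσ = qBL/((B+z)(L+z)) = 132×1.8×2.4/((1.8+7)(2.4+7)) = 6.8936 kPa

Δσ_z ≈ 6.89 kPa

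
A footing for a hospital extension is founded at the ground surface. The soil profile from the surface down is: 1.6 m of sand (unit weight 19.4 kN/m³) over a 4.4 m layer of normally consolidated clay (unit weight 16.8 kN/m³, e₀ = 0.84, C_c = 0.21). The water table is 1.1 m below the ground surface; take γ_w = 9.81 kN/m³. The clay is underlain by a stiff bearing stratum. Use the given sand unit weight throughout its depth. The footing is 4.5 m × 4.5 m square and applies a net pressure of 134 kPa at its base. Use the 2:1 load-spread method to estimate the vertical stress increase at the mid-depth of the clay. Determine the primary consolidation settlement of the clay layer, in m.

Mid-depth of clay below the ground surface: z = 1.6 + 4.4/2 = 3.8 m.
Total vertical stress at mid-clay: σ_v = 19.4×1.6 + 16.8×2.2 = 68 kPa.
Pore pressure: u = 9.81×(3.8 − 1.1) = 26.487 kPa.
Initial effective stress: σ'_0 = σ_v − u = 68 − 26.487 = 41.513 kPa.
Stress increase at mid-clay by the 2:1 spreading method:
Δσ = qBL/((B+z)(L+z)) = 134×4.5×4.5/((4.5+3.8)(4.5+3.8)) = 39.389 kPa
Final effective stress: σ'_f = σ'_0 + Δσ = 41.513 + 39.389 = 80.902 kPa.
Normally consolidated clay, so the full stress increment lies on the virgin compression line:
S_c = C_c·H/(1+e₀)·log₁₀(σ'_f/σ'_0) = 0.21×4.4/(1+0.84)×log₁₀(80.902/41.513)
    = 0.50217 × 0.28978 = 0.1455 m

S_c ≈ 0.146 m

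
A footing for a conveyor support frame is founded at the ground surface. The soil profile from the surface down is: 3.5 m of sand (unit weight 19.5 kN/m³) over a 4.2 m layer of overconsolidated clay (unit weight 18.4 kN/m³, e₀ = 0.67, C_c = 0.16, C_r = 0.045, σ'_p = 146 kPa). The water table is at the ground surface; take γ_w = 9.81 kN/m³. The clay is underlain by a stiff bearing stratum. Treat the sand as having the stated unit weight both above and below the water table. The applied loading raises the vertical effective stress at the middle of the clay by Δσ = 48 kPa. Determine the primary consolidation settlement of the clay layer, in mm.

S_c ≈ 32.2 mm

Mid-depth of clay below the ground surface: z = 3.5 + 4.2/2 = 5.6 m.
Total vertical stress at mid-clay: σ_v = 19.5×3.5 + 18.4×2.1 = 106.89 kPa.
Pore pressure: u = 9.81×(5.6 − 0) = 54.936 kPa.
Initial effective stress: σ'_0 = σ_v − u = 106.89 − 54.936 = 51.954 kPa.
Final effective stress: σ'_f = 51.954 + 48 = 99.954 kPa.
σ'_f = 99.954 ≤ σ'_p = 146 kPa, so the clay remains overconsolidated and only the recompression index applies:
S_c = C_r·H/(1+e₀)·log₁₀(σ'_f/σ'_0) = 0.045×4.2/1.67×log₁₀(99.954/51.954)
    = 0.11317 × 0.28418 = 0.03216 m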